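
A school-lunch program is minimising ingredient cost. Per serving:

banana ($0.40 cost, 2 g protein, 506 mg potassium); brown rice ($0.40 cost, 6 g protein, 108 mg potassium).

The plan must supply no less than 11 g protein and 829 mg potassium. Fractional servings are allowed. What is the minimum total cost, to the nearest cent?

$1.09

banana only: max(11/2, 829/506) = 5.5 servings → $2.20.
brown rice only: max(11/6, 829/108) = 7.676 servings → $3.07.
banana + brown rice with both tight: 1.343 servings and 1.386 servings → $1.09.
Cheapest feasible corner: $1.09.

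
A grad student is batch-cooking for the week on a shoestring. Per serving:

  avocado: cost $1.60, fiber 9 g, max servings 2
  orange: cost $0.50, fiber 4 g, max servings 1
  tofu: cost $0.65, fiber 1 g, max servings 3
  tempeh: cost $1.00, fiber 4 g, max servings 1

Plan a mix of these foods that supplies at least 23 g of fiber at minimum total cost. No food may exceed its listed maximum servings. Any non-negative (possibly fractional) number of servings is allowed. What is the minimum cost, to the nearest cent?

Cost per g of fiber: orange $0.1250, avocado $0.1778, tempeh $0.2500, tofu $0.6500.
Take 1 serving of orange: +4.0 g fiber for $0.50 (total $0.50, still need 19.0 g).
Take 2 servings of avocado: +18.0 g fiber for $3.20 (total $3.70, still need 1.0 g).
Take 0.25 servings of tempeh: +1.0 g fiber for $0.25 (total $3.95, still need 0.0 g).
Greedy by cheapest-per-g is optimal for a single linear constraint, so the minimum cost is $3.95.

$3.95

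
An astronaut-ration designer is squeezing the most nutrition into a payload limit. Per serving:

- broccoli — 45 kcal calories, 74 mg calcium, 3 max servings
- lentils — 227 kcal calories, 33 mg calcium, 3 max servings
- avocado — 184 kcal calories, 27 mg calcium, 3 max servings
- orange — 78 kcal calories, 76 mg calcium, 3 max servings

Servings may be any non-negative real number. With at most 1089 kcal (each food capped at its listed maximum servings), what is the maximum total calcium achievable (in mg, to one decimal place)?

555.4 mg

Calcium per kcal: broccoli 1.644, orange 0.9744, avocado 0.1467, lentils 0.1454.
Take 3 servings of broccoli: uses 135 kcal, +222.0 mg calcium (running total 222.0 mg).
Take 3 servings of orange: uses 234 kcal, +228.0 mg calcium (running total 450.0 mg).
Take 3 servings of avocado: uses 552 kcal, +81.0 mg calcium (running total 531.0 mg).
Take 0.7401 servings of lentils: uses 168 kcal, +24.4 mg calcium (running total 555.4 mg).
Greedy by best ratio exhausts the calories allowance optimally: 555.4 mg.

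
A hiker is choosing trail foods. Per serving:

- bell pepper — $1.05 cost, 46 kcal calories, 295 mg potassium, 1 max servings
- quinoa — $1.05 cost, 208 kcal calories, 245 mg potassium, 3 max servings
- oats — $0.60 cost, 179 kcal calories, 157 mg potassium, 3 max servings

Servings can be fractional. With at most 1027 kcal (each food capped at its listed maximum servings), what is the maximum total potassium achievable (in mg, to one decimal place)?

1343.1 mg

Potassium per kcal: bell pepper 6.413, quinoa 1.178, oats 0.8771.
Take 1 serving of bell pepper: uses 46 kcal, +295.0 mg potassium (running total 295.0 mg).
Take 3 servings of quinoa: uses 624 kcal, +735.0 mg potassium (running total 1030.0 mg).
Take 1.994 servings of oats: uses 357 kcal, +313.1 mg potassium (running total 1343.1 mg).
Greedy by best ratio exhausts the calories allowance optimally: 1343.1 mg.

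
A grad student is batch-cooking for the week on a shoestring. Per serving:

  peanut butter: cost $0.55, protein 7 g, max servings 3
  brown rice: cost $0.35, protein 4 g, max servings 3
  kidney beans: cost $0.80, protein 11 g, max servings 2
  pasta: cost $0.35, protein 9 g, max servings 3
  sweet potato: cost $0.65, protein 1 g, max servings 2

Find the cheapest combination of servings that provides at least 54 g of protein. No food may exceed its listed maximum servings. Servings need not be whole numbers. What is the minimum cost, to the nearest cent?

$3.04

Cost per g of protein: pasta $0.0389, kidney beans $0.0727, peanut butter $0.0786, brown rice $0.0875, sweet potato $0.6500.
Take 3 servings of pasta: +27.0 g protein for $1.05 (total $1.05, still need 27.0 g).
Take 2 servings of kidney beans: +22.0 g protein for $1.60 (total $2.65, still need 5.0 g).
Take 0.7143 servings of peanut butter: +5.0 g protein for $0.39 (total $3.04, still need 0.0 g).
Filling from the cheapest source first is optimal under one linear minimum: $3.04.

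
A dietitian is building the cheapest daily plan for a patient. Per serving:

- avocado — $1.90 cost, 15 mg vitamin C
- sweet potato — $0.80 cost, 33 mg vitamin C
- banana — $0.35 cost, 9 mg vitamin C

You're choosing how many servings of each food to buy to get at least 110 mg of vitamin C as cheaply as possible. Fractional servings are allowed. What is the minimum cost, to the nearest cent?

Cost per mg of vitamin C: sweet potato $0.0242, banana $0.0389, avocado $0.1267.
With no serving limits, use only sweet potato: 110 mg / 33 mg = 3.333 servings × $0.80 = $2.67.

$2.67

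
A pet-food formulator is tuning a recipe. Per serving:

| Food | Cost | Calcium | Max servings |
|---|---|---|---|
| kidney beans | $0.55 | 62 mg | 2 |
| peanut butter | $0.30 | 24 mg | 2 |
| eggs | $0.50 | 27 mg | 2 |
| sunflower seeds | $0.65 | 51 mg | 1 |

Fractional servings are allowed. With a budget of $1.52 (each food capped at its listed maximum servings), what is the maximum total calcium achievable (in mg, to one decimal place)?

157.6 mg

Calcium per dollar: kidney beans 112.7, peanut butter 80, sunflower seeds 78.46, eggs 54.
Take 2 servings of kidney beans: spends $1.10, +124.0 mg calcium (running total 124.0 mg).
Take 1.4 servings of peanut butter: spends $0.42, +33.6 mg calcium (running total 157.6 mg).
Greedy by best ratio exhausts the cost allowance optimally: 157.6 mg.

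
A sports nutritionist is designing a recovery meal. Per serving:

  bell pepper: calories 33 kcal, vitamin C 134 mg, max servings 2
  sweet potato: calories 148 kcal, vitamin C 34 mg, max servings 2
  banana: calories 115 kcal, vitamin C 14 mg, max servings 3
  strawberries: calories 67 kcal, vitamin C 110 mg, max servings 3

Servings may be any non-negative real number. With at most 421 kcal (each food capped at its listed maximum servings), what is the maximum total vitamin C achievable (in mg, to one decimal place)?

633.4 mg

Vitamin C per kcal: bell pepper 4.061, strawberries 1.642, sweet potato 0.2297, banana 0.1217.
Take 2 servings of bell pepper: uses 66 kcal, +268.0 mg vitamin C (running total 268.0 mg).
Take 3 servings of strawberries: uses 201 kcal, +330.0 mg vitamin C (running total 598.0 mg).
Take 1.041 servings of sweet potato: uses 154 kcal, +35.4 mg vitamin C (running total 633.4 mg).
Filling greedily by vitamin C-per-kcal is optimal for one linear limit, giving 633.4 mg.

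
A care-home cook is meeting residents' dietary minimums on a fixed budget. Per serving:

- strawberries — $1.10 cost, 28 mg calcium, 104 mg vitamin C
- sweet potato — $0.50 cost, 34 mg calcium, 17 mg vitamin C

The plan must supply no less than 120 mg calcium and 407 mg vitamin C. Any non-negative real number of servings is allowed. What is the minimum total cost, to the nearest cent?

$4.42

The cheapest plan sits at a corner of the feasible region — with two constraints it uses at most two foods.
strawberries only: max(120/28, 407/104) = 4.286 servings → $4.71.
sweet potato only: max(120/34, 407/17) = 23.94 servings → $11.97.
strawberries + sweet potato with both tight: 3.856 servings and 0.3542 servings → $4.42.
The minimum over all feasible corners is $4.42.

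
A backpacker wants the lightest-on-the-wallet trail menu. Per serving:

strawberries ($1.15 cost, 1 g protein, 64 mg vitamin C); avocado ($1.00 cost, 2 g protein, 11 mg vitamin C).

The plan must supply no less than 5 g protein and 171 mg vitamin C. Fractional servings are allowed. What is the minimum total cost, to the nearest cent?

Check every corner: each single food scaled to meet both minima, and each pair solved so both constraints bind.
strawberries only: max(5/1, 171/64) = 5 servings → $5.75.
avocado only: max(5/2, 171/11) = 15.55 servings → $15.55.
strawberries + avocado with both tight: 2.453 servings and 1.274 servings → $4.09.
Cheapest feasible corner: $4.09.

$4.09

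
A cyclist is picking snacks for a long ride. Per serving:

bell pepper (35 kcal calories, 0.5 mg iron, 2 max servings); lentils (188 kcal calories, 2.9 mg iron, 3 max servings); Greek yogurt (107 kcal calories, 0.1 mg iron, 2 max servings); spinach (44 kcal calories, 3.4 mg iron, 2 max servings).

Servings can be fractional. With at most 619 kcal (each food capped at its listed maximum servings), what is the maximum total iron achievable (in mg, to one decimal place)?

Iron per kcal: spinach 0.07727, lentils 0.01543, bell pepper 0.01429, Greek yogurt 0.0009346.
Take 2 servings of spinach: uses 88 kcal, +6.8 mg iron (running total 6.8 mg).
Take 2.824 servings of lentils: uses 531 kcal, +8.2 mg iron (running total 15.0 mg).
Greedy by best ratio exhausts the calories allowance optimally: 15.0 mg.

15.0 mg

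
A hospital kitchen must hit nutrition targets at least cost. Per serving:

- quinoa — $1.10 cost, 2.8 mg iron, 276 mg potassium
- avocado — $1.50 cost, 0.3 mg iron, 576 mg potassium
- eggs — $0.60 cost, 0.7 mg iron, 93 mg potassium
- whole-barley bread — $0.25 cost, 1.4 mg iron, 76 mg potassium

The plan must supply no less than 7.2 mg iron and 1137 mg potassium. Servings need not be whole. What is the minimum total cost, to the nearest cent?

$3.21

A basic optimal solution has at most two foods positive. Try each food alone and each pair with both targets met exactly.
quinoa only: max(7.2/2.8, 1137/276) = 4.12 servings → $4.53.
avocado only: max(7.2/0.3, 1137/576) = 24 servings → $36.00.
eggs only: max(7.2/0.7, 1137/93) = 12.23 servings → $7.34.
whole-barley bread only: max(7.2/1.4, 1137/76) = 14.96 servings → $3.74.
quinoa + avocado with both tight: 2.488 servings and 0.782 servings → $3.91.
quinoa + eggs with both targets exact would need a negative amount; discard.
quinoa + whole-barley bread: intersection lies outside the first quadrant.
avocado + eggs with both tight: 0.3365 servings and 10.14 servings → $6.59.
avocado + whole-barley bread with both tight: 1.333 servings and 4.857 servings → $3.21.
eggs + whole-barley bread: the both-tight solution has a negative serving — not a feasible corner.
The minimum over all feasible corners is $3.21.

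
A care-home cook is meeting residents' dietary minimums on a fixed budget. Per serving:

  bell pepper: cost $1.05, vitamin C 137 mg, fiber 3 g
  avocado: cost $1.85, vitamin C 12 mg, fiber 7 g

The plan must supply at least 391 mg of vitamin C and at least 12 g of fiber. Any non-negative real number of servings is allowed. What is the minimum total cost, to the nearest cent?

An LP optimum is at a vertex; with two nutrient constraints at most two foods are used. Check each candidate.
bell pepper only: max(391/137, 12/3) = 4 servings → $4.20.
avocado only: max(391/12, 12/7) = 32.58 servings → $60.28.
bell pepper + avocado with both tight: 2.809 servings and 0.5103 servings → $3.89.
The minimum over all feasible corners is $3.89.

$3.89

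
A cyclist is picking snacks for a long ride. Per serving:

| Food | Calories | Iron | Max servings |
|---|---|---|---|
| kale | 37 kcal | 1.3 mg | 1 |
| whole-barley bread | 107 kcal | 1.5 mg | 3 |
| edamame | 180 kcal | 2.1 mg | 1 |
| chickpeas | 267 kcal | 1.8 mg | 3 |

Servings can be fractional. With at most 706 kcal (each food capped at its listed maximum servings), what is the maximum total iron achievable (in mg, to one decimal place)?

Iron per kcal: kale 0.03514, whole-barley bread 0.01402, edamame 0.01167, chickpeas 0.006742.
Take 1 serving of kale: uses 37 kcal, +1.3 mg iron (running total 1.3 mg).
Take 3 servings of whole-barley bread: uses 321 kcal, +4.5 mg iron (running total 5.8 mg).
Take 1 serving of edamame: uses 180 kcal, +2.1 mg iron (running total 7.9 mg).
Take 0.6292 servings of chickpeas: uses 168 kcal, +1.1 mg iron (running total 9.0 mg).
Filling greedily by iron-per-kcal is optimal for one linear limit, giving 9.0 mg.

9.0 mg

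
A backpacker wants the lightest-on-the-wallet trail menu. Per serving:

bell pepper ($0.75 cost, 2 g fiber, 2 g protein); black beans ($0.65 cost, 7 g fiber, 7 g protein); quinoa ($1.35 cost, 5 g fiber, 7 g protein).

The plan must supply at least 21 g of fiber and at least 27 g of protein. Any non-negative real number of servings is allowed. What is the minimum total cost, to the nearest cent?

$2.51

Check every corner: each single food scaled to meet both minima, and each pair solved so both constraints bind.
bell pepper only: max(21/2, 27/2) = 13.5 servings → $10.12.
black beans only: max(21/7, 27/7) = 3.857 servings → $2.51.
quinoa only: max(21/5, 27/7) = 4.2 servings → $5.67.
bell pepper + black beans (both tight): parallel constraints — no distinct corner.
bell pepper + quinoa with both tight: 3 servings and 3 servings → $6.30.
black beans + quinoa with both tight: 0.8571 servings and 3 servings → $4.61.
The minimum over all feasible corners is $2.51.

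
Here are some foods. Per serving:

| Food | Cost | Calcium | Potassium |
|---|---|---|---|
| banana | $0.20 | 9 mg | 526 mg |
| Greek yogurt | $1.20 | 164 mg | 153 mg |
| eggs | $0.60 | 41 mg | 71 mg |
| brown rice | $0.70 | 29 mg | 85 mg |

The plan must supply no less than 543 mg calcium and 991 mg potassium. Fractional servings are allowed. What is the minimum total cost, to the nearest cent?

This is a tiny linear program; its minimum lies at a vertex of the feasible set. List the vertices and price them.
banana only: max(543/9, 991/526) = 60.33 servings → $12.07.
Greek yogurt only: max(543/164, 991/153) = 6.477 servings → $7.77.
eggs only: max(543/41, 991/71) = 13.96 servings → $8.37.
brown rice only: max(543/29, 991/85) = 18.72 servings → $13.11.
banana + Greek yogurt with both tight: 0.9359 servings and 3.26 servings → $4.10.
banana + eggs with both tight: 0.0993 servings and 13.22 servings → $7.95.
banana + brown rice with both targets exact would need a negative amount; discard.
Greek yogurt + eggs: the both-tight solution has a negative serving — not a feasible corner.
Greek yogurt + brown rice with both tight: 1.833 servings and 8.36 servings → $8.05.
eggs + brown rice with both tight: 12.21 servings and 1.457 servings → $8.35.
The minimum over all feasible corners is $4.10.

$4.10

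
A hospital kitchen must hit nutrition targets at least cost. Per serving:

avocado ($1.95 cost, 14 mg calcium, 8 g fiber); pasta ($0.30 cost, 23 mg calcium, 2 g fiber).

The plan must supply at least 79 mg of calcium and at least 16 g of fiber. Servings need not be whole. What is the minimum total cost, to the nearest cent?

With two linear requirements the optimum uses one or two foods; enumerate the corners.
avocado only: max(79/14, 16/8) = 5.643 servings → $11.00.
pasta only: max(79/23, 16/2) = 8 servings → $2.40.
avocado + pasta with both tight: 1.346 servings and 2.615 servings → $3.41.
So the least-cost plan costs $2.40.

$2.40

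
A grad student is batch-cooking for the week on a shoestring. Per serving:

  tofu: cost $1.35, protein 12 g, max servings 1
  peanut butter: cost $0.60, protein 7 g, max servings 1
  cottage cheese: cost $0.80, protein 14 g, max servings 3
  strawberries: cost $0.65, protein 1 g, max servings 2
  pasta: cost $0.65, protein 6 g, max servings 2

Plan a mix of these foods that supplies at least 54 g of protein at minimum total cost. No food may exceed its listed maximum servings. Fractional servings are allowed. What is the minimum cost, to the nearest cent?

$3.54

Cost per g of protein: cottage cheese $0.0571, peanut butter $0.0857, pasta $0.1083, tofu $0.1125, strawberries $0.6500.
Take 3 servings of cottage cheese: +42.0 g protein for $2.40 (total $2.40, still need 12.0 g).
Take 1 serving of peanut butter: +7.0 g protein for $0.60 (total $3.00, still need 5.0 g).
Take 0.8333 servings of pasta: +5.0 g protein for $0.54 (total $3.54, still need 0.0 g).
Greedy by cheapest-per-g is optimal for a single linear constraint, so the minimum cost is $3.54.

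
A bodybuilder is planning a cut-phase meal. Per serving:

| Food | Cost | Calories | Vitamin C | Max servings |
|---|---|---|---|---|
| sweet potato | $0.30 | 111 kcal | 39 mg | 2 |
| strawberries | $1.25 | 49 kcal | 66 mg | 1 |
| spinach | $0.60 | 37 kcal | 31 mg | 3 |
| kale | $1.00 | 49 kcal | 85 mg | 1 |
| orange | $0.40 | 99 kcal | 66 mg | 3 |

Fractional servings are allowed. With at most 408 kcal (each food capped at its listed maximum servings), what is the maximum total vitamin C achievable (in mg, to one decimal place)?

376.7 mg

Vitamin C per kcal: kale 1.735, strawberries 1.347, spinach 0.8378, orange 0.6667, sweet potato 0.3514.
Take 1 serving of kale: uses 49 kcal, +85.0 mg vitamin C (running total 85.0 mg).
Take 1 serving of strawberries: uses 49 kcal, +66.0 mg vitamin C (running total 151.0 mg).
Take 3 servings of spinach: uses 111 kcal, +93.0 mg vitamin C (running total 244.0 mg).
Take 2.01 servings of orange: uses 199 kcal, +132.7 mg vitamin C (running total 376.7 mg).
Filling greedily by vitamin C-per-kcal is optimal for one linear limit, giving 376.7 mg.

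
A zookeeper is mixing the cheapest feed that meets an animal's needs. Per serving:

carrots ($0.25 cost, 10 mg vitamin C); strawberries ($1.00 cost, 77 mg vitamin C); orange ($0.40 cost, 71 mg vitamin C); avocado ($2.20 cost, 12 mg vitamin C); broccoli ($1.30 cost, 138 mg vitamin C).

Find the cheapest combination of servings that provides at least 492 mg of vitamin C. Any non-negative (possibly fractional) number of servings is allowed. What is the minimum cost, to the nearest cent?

Cost per mg of vitamin C: orange $0.0056, broccoli $0.0094, strawberries $0.0130, carrots $0.0250, avocado $0.1833.
With no serving limits, use only orange: 492 mg / 71 mg = 6.93 servings × $0.40 = $2.77.

$2.77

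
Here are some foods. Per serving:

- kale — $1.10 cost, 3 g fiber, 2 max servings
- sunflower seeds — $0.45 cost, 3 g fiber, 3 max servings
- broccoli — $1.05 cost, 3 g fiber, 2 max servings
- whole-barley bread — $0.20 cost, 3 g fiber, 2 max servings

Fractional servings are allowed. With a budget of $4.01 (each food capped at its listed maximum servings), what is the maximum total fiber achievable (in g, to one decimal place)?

Fiber per dollar: whole-barley bread 15, sunflower seeds 6.667, broccoli 2.857, kale 2.727.
Take 2 servings of whole-barley bread: spends $0.40, +6.0 g fiber (running total 6.0 g).
Take 3 servings of sunflower seeds: spends $1.35, +9.0 g fiber (running total 15.0 g).
Take 2 servings of broccoli: spends $2.10, +6.0 g fiber (running total 21.0 g).
Take 0.1455 servings of kale: spends $0.16, +0.4 g fiber (running total 21.4 g).
Greedy by best ratio exhausts the cost allowance optimally: 21.4 g.

21.4 g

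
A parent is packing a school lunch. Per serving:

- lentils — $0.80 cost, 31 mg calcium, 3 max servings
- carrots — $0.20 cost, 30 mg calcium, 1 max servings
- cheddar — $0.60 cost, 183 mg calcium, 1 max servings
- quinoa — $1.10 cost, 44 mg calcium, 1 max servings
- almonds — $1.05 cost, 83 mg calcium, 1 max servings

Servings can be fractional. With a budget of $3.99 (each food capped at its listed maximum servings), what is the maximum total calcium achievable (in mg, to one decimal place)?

Calcium per dollar: cheddar 305, carrots 150, almonds 79.05, quinoa 40, lentils 38.75.
Take 1 serving of cheddar: spends $0.60, +183.0 mg calcium (running total 183.0 mg).
Take 1 serving of carrots: spends $0.20, +30.0 mg calcium (running total 213.0 mg).
Take 1 serving of almonds: spends $1.05, +83.0 mg calcium (running total 296.0 mg).
Take 1 serving of quinoa: spends $1.10, +44.0 mg calcium (running total 340.0 mg).
Take 1.3 servings of lentils: spends $1.04, +40.3 mg calcium (running total 380.3 mg).
Filling greedily by calcium-per-dollar is optimal for one linear limit, giving 380.3 mg.

380.3 mg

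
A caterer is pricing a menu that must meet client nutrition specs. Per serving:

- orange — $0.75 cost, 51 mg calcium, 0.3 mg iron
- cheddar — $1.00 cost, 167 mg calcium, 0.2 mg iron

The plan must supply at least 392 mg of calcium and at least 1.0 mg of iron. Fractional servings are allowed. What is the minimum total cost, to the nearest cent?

$3.33

Check every corner: each single food scaled to meet both minima, and each pair solved so both constraints bind.
orange only: max(392/51, 1.0/0.3) = 7.686 servings → $5.76.
cheddar only: max(392/167, 1.0/0.2) = 5 servings → $5.00.
orange + cheddar with both tight: 2.221 servings and 1.669 servings → $3.33.
So the least-cost plan costs $3.33.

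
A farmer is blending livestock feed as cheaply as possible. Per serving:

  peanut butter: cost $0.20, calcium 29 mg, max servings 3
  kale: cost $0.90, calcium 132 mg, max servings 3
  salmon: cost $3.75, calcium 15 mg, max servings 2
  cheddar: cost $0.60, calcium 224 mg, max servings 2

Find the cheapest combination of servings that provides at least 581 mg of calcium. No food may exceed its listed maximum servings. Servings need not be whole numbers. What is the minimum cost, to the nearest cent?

Cost per mg of calcium: cheddar $0.0027, kale $0.0068, peanut butter $0.0069, salmon $0.2500.
Take 2 servings of cheddar: +448.0 mg calcium for $1.20 (total $1.20, still need 133.0 mg).
Take 1.008 servings of kale: +133.0 mg calcium for $0.91 (total $2.11, still need 0.0 mg).
Greedy by cheapest-per-mg is optimal for a single linear constraint, so the minimum cost is $2.11.

$2.11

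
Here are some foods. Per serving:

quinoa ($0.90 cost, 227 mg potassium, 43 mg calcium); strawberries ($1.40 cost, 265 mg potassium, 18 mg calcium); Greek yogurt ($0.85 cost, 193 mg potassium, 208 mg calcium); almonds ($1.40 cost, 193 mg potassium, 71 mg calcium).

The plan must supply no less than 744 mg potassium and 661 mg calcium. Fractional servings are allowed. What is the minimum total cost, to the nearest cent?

Two binding constraints pin down two serving amounts, so the optimal mix uses at most two foods. The candidates are each food alone (scaled to the tighter of potassium/calcium) and each pair with both constraints tight.
quinoa only: max(744/227, 661/43) = 15.37 servings → $13.83.
strawberries only: max(744/265, 661/18) = 36.72 servings → $51.41.
Greek yogurt only: max(744/193, 661/208) = 3.855 servings → $3.28.
almonds only: max(744/193, 661/71) = 9.31 servings → $13.03.
quinoa + strawberries: intersection lies outside the first quadrant.
quinoa + Greek yogurt with both tight: 0.6984 servings and 3.034 servings → $3.21.
quinoa + almonds: the both-tight solution has a negative serving — not a feasible corner.
strawberries + Greek yogurt with both tight: 0.5263 servings and 3.132 servings → $3.40.
strawberries + almonds: the both-tight solution has a negative serving — not a feasible corner.
Greek yogurt + almonds with both tight: 2.827 servings and 1.028 servings → $3.84.
Cheapest feasible corner: $3.21.

$3.21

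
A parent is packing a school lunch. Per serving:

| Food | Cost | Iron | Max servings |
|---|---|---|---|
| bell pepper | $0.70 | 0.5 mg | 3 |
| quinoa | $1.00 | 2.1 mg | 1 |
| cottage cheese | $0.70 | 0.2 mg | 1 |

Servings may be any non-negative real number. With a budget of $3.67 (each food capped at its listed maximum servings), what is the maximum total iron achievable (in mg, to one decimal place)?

Iron per dollar: quinoa 2.1, bell pepper 0.7143, cottage cheese 0.2857.
Take 1 serving of quinoa: spends $1.00, +2.1 mg iron (running total 2.1 mg).
Take 3 servings of bell pepper: spends $2.10, +1.5 mg iron (running total 3.6 mg).
Take 0.8143 servings of cottage cheese: spends $0.57, +0.2 mg iron (running total 3.8 mg).
Greedy by best ratio exhausts the cost allowance optimally: 3.8 mg.

3.8 mg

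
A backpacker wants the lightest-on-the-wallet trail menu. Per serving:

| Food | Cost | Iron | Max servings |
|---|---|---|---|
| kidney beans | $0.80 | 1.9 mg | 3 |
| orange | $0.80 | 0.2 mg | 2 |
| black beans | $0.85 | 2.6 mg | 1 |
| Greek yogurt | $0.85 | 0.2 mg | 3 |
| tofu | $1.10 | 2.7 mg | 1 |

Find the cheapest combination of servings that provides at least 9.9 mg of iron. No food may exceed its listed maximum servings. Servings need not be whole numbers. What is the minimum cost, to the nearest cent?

$3.89

Cost per mg of iron: black beans $0.3269, tofu $0.4074, kidney beans $0.4211, orange $4.0000, Greek yogurt $4.2500.
Take 1 serving of black beans: +2.6 mg iron for $0.85 (total $0.85, still need 7.3 mg).
Take 1 serving of tofu: +2.7 mg iron for $1.10 (total $1.95, still need 4.6 mg).
Take 2.421 servings of kidney beans: +4.6 mg iron for $1.94 (total $3.89, still need 0.0 mg).
Filling from the cheapest source first is optimal under one linear minimum: $3.89.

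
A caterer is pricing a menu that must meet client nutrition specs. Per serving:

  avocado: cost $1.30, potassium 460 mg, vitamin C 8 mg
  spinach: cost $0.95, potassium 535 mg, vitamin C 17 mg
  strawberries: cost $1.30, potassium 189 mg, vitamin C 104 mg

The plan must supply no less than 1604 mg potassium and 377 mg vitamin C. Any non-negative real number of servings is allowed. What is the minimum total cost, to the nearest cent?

$6.06

With two linear requirements the optimum uses one or two foods; enumerate the corners.
avocado only: max(1604/460, 377/8) = 47.12 servings → $61.26.
spinach only: max(1604/535, 377/17) = 22.18 servings → $21.07.
strawberries only: max(1604/189, 377/104) = 8.487 servings → $11.03.
avocado + spinach with both targets exact would need a negative amount; discard.
avocado + strawberries with both tight: 2.063 servings and 3.466 servings → $7.19.
spinach + strawberries with both tight: 1.823 servings and 3.327 servings → $6.06.
Cheapest feasible corner: $6.06.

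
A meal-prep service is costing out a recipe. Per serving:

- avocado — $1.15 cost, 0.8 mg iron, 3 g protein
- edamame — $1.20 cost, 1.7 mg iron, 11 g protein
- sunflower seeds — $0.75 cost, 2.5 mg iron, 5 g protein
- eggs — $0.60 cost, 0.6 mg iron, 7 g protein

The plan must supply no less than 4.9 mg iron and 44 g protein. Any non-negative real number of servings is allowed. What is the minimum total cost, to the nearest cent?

$3.95

With two linear requirements the optimum uses one or two foods; enumerate the corners.
avocado only: max(4.9/0.8, 44/3) = 14.67 servings → $16.87.
edamame only: max(4.9/1.7, 44/11) = 4 servings → $4.80.
sunflower seeds only: max(4.9/2.5, 44/5) = 8.8 servings → $6.60.
eggs only: max(4.9/0.6, 44/7) = 8.167 servings → $4.90.
avocado + edamame with both targets exact would need a negative amount; discard.
avocado + sunflower seeds: intersection lies outside the first quadrant.
avocado + eggs with both tight: 2.079 servings and 5.395 servings → $5.63.
edamame + sunflower seeds with both targets exact would need a negative amount; discard.
edamame + eggs with both tight: 1.491 servings and 3.943 servings → $4.15.
sunflower seeds + eggs with both tight: 0.5448 servings and 5.897 servings → $3.95.
Cheapest feasible corner: $3.95.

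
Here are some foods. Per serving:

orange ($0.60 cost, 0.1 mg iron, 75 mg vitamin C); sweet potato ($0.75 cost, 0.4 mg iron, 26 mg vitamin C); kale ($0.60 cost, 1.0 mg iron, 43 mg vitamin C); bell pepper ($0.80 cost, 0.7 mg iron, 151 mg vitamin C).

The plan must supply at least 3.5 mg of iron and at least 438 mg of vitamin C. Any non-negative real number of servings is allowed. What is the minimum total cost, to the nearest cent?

$3.00

A basic optimal solution has at most two foods positive. Try each food alone and each pair with both targets met exactly.
orange only: max(3.5/0.1, 438/75) = 35 servings → $21.00.
sweet potato only: max(3.5/0.4, 438/26) = 16.85 servings → $12.63.
kale only: max(3.5/1.0, 438/43) = 10.19 servings → $6.11.
bell pepper only: max(3.5/0.7, 438/151) = 5 servings → $4.00.
orange + sweet potato with both tight: 3.073 servings and 7.982 servings → $7.83.
orange + kale with both tight: 4.066 servings and 3.093 servings → $4.30.
orange + bell pepper: the both-tight solution has a negative serving — not a feasible corner.
sweet potato + kale: intersection lies outside the first quadrant.
sweet potato + bell pepper with both tight: 5.258 servings and 1.995 servings → $5.54.
kale + bell pepper with both tight: 1.835 servings and 2.378 servings → $3.00.
Cheapest feasible corner: $3.00.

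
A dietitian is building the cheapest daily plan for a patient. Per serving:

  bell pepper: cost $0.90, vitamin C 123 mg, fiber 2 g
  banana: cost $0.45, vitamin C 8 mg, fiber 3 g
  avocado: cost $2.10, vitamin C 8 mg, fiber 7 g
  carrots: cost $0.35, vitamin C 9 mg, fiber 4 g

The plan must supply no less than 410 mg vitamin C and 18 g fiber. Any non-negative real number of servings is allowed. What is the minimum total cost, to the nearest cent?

Compare the cost at each extreme point of the feasible region.
bell pepper only: max(410/123, 18/2) = 9 servings → $8.10.
banana only: max(410/8, 18/3) = 51.25 servings → $23.06.
avocado only: max(410/8, 18/7) = 51.25 servings → $107.62.
carrots only: max(410/9, 18/4) = 45.56 servings → $15.94.
bell pepper + banana with both tight: 3.076 servings and 3.949 servings → $4.55.
bell pepper + avocado with both tight: 3.226 servings and 1.65 servings → $6.37.
bell pepper + carrots with both tight: 3.118 servings and 2.941 servings → $3.84.
banana + avocado: intersection lies outside the first quadrant.
banana + carrots with both targets exact would need a negative amount; discard.
avocado + carrots with both targets exact would need a negative amount; discard.
The minimum over all feasible corners is $3.84.

$3.84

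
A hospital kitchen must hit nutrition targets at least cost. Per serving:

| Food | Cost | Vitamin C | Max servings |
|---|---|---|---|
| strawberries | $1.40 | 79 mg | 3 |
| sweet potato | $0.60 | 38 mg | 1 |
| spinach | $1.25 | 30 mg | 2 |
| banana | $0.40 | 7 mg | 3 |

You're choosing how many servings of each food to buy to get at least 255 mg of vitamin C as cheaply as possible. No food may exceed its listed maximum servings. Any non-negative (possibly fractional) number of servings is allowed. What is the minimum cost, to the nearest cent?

$4.45

Cost per mg of vitamin C: sweet potato $0.0158, strawberries $0.0177, spinach $0.0417, banana $0.0571.
Take 1 serving of sweet potato: +38.0 mg vitamin C for $0.60 (total $0.60, still need 217.0 mg).
Take 2.747 servings of strawberries: +217.0 mg vitamin C for $3.85 (total $4.45, still need 0.0 mg).
Greedy by cheapest-per-mg is optimal for a single linear constraint, so the minimum cost is $4.45.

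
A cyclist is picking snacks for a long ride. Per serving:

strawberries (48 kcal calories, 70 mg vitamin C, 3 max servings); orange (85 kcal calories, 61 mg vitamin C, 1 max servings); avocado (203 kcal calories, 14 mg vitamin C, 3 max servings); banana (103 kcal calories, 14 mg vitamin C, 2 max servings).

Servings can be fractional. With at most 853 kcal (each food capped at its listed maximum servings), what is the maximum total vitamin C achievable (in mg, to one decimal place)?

327.8 mg

Vitamin C per kcal: strawberries 1.458, orange 0.7176, banana 0.1359, avocado 0.06897.
Take 3 servings of strawberries: uses 144 kcal, +210.0 mg vitamin C (running total 210.0 mg).
Take 1 serving of orange: uses 85 kcal, +61.0 mg vitamin C (running total 271.0 mg).
Take 2 servings of banana: uses 206 kcal, +28.0 mg vitamin C (running total 299.0 mg).
Take 2.059 servings of avocado: uses 418 kcal, +28.8 mg vitamin C (running total 327.8 mg).
Greedy by best ratio exhausts the calories allowance optimally: 327.8 mg.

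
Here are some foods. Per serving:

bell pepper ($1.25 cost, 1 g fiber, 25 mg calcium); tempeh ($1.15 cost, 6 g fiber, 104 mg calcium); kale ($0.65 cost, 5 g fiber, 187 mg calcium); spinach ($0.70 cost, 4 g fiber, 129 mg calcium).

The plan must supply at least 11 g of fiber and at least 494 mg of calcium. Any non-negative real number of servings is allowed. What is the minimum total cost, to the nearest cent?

$1.72

Minimising a linear cost over {fiber ≥ 11, calcium ≥ 494, servings ≥ 0} — the optimum is at a vertex, using one or two foods.
bell pepper only: max(11/1, 494/25) = 19.76 servings → $24.70.
tempeh only: max(11/6, 494/104) = 4.75 servings → $5.46.
kale only: max(11/5, 494/187) = 2.642 servings → $1.72.
spinach only: max(11/4, 494/129) = 3.829 servings → $2.68.
bell pepper + tempeh: intersection lies outside the first quadrant.
bell pepper + kale with both targets exact would need a negative amount; discard.
bell pepper + spinach with both targets exact would need a negative amount; discard.
tempeh + kale: the both-tight solution has a negative serving — not a feasible corner.
tempeh + spinach with both targets exact would need a negative amount; discard.
kale + spinach: intersection lies outside the first quadrant.
The minimum over all feasible corners is $1.72.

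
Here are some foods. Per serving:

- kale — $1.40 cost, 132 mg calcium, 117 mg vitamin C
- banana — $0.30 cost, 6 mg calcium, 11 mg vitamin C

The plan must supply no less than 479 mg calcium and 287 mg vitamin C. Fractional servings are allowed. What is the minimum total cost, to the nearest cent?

Check every corner: each single food scaled to meet both minima, and each pair solved so both constraints bind.
kale only: max(479/132, 287/117) = 3.629 servings → $5.08.
banana only: max(479/6, 287/11) = 79.83 servings → $23.95.
kale + banana: intersection lies outside the first quadrant.
So the least-cost plan costs $5.08.

$5.08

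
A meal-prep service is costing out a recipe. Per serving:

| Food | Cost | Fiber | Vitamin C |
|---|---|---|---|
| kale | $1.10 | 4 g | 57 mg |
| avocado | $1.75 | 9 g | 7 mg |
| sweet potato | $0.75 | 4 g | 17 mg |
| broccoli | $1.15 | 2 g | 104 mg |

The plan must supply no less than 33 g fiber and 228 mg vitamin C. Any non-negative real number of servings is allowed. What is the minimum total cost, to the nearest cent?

With two linear requirements the optimum uses one or two foods; enumerate the corners.
kale only: max(33/4, 228/57) = 8.25 servings → $9.07.
avocado only: max(33/9, 228/7) = 32.57 servings → $57.00.
sweet potato only: max(33/4, 228/17) = 13.41 servings → $10.06.
broccoli only: max(33/2, 228/104) = 16.5 servings → $18.98.
kale + avocado with both tight: 3.755 servings and 1.998 servings → $7.63.
kale + sweet potato with both tight: 2.194 servings and 6.056 servings → $6.96.
kale + broccoli: the both-tight solution has a negative serving — not a feasible corner.
avocado + sweet potato with both targets exact would need a negative amount; discard.
avocado + broccoli with both tight: 3.228 servings and 1.975 servings → $7.92.
sweet potato + broccoli with both tight: 7.791 servings and 0.9188 servings → $6.90.
The minimum over all feasible corners is $6.90.

$6.90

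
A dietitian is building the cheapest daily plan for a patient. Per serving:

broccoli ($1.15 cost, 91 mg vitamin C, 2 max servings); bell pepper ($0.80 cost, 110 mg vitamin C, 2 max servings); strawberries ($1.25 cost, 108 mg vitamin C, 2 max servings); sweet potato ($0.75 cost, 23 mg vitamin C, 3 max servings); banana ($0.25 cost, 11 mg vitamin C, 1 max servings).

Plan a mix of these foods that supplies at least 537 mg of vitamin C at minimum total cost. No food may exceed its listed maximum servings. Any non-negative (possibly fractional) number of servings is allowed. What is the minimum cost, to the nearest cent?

Cost per mg of vitamin C: bell pepper $0.0073, strawberries $0.0116, broccoli $0.0126, banana $0.0227, sweet potato $0.0326.
Take 2 servings of bell pepper: +220.0 mg vitamin C for $1.60 (total $1.60, still need 317.0 mg).
Take 2 servings of strawberries: +216.0 mg vitamin C for $2.50 (total $4.10, still need 101.0 mg).
Take 1.11 servings of broccoli: +101.0 mg vitamin C for $1.28 (total $5.38, still need 0.0 mg).
Greedy by cheapest-per-mg is optimal for a single linear constraint, so the minimum cost is $5.38.

$5.38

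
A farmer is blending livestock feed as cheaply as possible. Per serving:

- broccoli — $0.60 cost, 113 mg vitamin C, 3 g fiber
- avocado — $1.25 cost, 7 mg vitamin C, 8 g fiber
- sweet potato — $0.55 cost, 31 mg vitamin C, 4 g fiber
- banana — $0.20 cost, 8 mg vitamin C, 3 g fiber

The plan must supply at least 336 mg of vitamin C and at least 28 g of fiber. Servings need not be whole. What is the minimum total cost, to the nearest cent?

This is a tiny linear program; its minimum lies at a vertex of the feasible set. List the vertices and price them.
broccoli only: max(336/113, 28/3) = 9.333 servings → $5.60.
avocado only: max(336/7, 28/8) = 48 servings → $60.00.
sweet potato only: max(336/31, 28/4) = 10.84 servings → $5.96.
banana only: max(336/8, 28/3) = 42 servings → $8.40.
broccoli + avocado with both tight: 2.822 servings and 2.442 servings → $4.75.
broccoli + sweet potato with both tight: 1.326 servings and 6.006 servings → $4.10.
broccoli + banana with both tight: 2.489 servings and 6.844 servings → $2.86.
avocado + sweet potato: the both-tight solution has a negative serving — not a feasible corner.
avocado + banana: intersection lies outside the first quadrant.
sweet potato + banana: intersection lies outside the first quadrant.
So the least-cost plan costs $2.86.

$2.86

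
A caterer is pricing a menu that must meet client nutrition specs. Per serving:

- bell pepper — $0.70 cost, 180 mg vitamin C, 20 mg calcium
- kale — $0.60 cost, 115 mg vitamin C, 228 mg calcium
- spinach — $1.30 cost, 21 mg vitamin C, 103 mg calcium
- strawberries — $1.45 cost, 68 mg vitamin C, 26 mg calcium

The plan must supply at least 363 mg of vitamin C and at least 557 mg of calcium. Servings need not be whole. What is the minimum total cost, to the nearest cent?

For a min-cost LP with two ≥-constraints, a basic feasible solution has at most two positive variables.
bell pepper only: max(363/180, 557/20) = 27.85 servings → $19.50.
kale only: max(363/115, 557/228) = 3.157 servings → $1.89.
spinach only: max(363/21, 557/103) = 17.29 servings → $22.47.
strawberries only: max(363/68, 557/26) = 21.42 servings → $31.06.
bell pepper + kale with both tight: 0.4829 servings and 2.401 servings → $1.78.
bell pepper + spinach with both tight: 1.418 servings and 5.132 servings → $7.66.
bell pepper + strawberries: intersection lies outside the first quadrant.
kale + spinach: intersection lies outside the first quadrant.
kale + strawberries with both tight: 2.272 servings and 1.495 servings → $3.53.
spinach + strawberries with both tight: 4.404 servings and 3.978 servings → $11.49.
The minimum over all feasible corners is $1.78.

$1.78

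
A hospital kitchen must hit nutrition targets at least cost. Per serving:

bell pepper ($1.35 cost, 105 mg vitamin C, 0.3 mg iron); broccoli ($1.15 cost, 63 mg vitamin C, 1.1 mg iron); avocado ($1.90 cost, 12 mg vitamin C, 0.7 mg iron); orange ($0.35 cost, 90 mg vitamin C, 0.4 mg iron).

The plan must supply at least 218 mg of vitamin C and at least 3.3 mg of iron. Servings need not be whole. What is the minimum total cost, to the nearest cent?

Compare the cost at each extreme point of the feasible region.
bell pepper only: max(218/105, 3.3/0.3) = 11 servings → $14.85.
broccoli only: max(218/63, 3.3/1.1) = 3.46 servings → $3.98.
avocado only: max(218/12, 3.3/0.7) = 18.17 servings → $34.52.
orange only: max(218/90, 3.3/0.4) = 8.25 servings → $2.89.
bell pepper + broccoli with both tight: 0.3302 servings and 2.91 servings → $3.79.
bell pepper + avocado with both tight: 1.617 servings and 4.021 servings → $9.82.
bell pepper + orange: intersection lies outside the first quadrant.
broccoli + avocado with both targets exact would need a negative amount; discard.
broccoli + orange with both tight: 2.843 servings and 0.4322 servings → $3.42.
avocado + orange with both tight: 3.605 servings and 1.942 servings → $7.53.
The minimum over all feasible corners is $2.89.

$2.89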